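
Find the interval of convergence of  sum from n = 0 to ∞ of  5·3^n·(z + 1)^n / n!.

Apply the ratio test: |a_{n+1}| / |a_n| = 5/5 · 3 · 1/(n+1), which tends to 0 as n → ∞.
The limit is 0, so the series converges for all z; R = ∞.

(−∞, ∞)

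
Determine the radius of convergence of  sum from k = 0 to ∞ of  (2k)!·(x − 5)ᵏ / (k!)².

R = 1/4

The ratio of consecutive coefficients is (2k+1)·(2k+2)/(k+1)² → 4.
Hence the series converges for |x − 5| < 1/(4) = 1/4, so the radius of convergence is 1/4.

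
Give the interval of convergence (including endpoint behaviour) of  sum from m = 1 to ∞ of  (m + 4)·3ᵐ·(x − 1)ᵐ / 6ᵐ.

Apply the ratio test: |a_{m+1}| / |a_m| = [((m+1) + 4)/(m + 4)] · 3/6, which tends to 1/2 as m → ∞.
Convergence for |x − 1| · 1/2 < 1, i.e. |x − 1| < 2. So R = 2.
At x = 3: the terms do not tend to 0, so the series diverges.
Endpoint x = -1: the terms do not tend to 0, so the series diverges.

(-1, 3)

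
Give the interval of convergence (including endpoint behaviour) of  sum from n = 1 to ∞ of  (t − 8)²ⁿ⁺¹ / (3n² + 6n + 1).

Ratio test: |a_{n+1}/a_n| = (3n² + 6n + 1)/(3(n+1)² + 6(n+1) + 1) → 1 as n → ∞.
Successive powers of (t − 8) differ by 2, so the series converges when |t − 8|² · 1 < 1, i.e. |t − 8| < √(1) = 1. So R = 1.
When t = 9, absolute convergence follows by limit comparison with Σ 1/n².
At t = 7: the terms are on the order of 1/n², so the series converges absolutely by comparison with the p-series (p = 2 > 1).

[7, 9]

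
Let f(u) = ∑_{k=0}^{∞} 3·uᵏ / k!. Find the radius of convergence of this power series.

R = ∞

The ratio of consecutive coefficients is 3/3 · 1/(k+1) → 0.
The ratio tends to 0 regardless of u, hence R = ∞.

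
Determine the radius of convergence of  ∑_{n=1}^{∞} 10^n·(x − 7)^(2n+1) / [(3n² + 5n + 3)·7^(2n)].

R = 7√10/10

Apply the ratio test: |a_{n+1}| / |a_n| = [(3n² + 5n + 3)/(3(n+1)² + 5(n+1) + 3)] · 10/49, which tends to 10/49 as n → ∞.
Writing y = (x − 7)², the series in y has radius 49/10, so |x − 7| < √(49/10) and R = 7√10/10.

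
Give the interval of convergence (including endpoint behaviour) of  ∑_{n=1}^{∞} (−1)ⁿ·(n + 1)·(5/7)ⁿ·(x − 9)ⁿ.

The ratio of consecutive coefficients is [((n+1) + 1)/(n + 1)] · 5/7 → 5/7.
The series converges when 5/7 · |x − 9| < 1, giving R = 7/5.
At x = 52/5: the terms do not tend to 0, so the series diverges.
Endpoint x = 38/5: the terms have absolute value of order n, which does not tend to 0, so the series diverges by the divergence test.

(38/5, 52/5)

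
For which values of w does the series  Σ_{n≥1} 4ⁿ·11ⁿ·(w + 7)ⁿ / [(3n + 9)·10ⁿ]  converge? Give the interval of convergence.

[-159/22, -149/22)

The ratio of consecutive coefficients is [(3n + 9)/(3(n+1) + 9)] · 4·11/10 → 22/5.
Thus R = 1/(22/5) = 5/22.
Check w = -149/22: the terms behave like c/n; limit comparison with the harmonic series gives divergence.
At w = -159/22: an alternating series whose terms decrease to 0 in absolute value, so it converges by the Leibniz criterion.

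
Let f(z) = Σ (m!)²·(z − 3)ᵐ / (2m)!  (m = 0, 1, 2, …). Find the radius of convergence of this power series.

R = 4

The ratio of consecutive coefficients is (m+1)²/[(2m+1)·(2m+2)] → 1/4.
Hence the series converges for |z − 3| < 1/(1/4) = 4, so the radius of convergence is 4.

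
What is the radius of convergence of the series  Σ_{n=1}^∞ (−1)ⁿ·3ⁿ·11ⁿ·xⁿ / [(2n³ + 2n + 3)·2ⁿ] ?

Ratio test: |a_{n+1}/a_n| = [(2n³ + 2n + 3)/(2(n+1)³ + 2(n+1) + 3)] · 3·11/2 → 33/2 as n → ∞.
The series converges when 33/2 · |x| < 1, giving R = 2/33.

R = 2/33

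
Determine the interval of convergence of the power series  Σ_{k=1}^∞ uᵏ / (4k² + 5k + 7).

Apply the ratio test: |a_{k+1}| / |a_k| = (4k² + 5k + 7)/(4(k+1)² + 5(k+1) + 7), which tends to 1 as k → ∞.
So the series converges when |u| < 1 and diverges when |u| > 1; R = 1.
Endpoint u = 1: absolute convergence follows by limit comparison with Σ 1/k².
Endpoint u = -1: the terms are on the order of 1/k², so the series converges absolutely by comparison with the p-series (p = 2 > 1).

[-1, 1]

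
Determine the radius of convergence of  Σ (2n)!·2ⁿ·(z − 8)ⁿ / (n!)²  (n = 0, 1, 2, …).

The ratio of consecutive coefficients is (2n+1)·(2n+2)/(n+1)² · 2 → 8.
The series converges when 8 · |z − 8| < 1, giving R = 1/8.

R = 1/8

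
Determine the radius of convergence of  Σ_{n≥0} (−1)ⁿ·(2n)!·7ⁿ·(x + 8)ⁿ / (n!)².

By the ratio test, |a_{n+1}/a_n| = (2n+1)·(2n+2)/(n+1)² · 7 → 28.
Hence the series converges for |x + 8| < 1/(28) = 1/28, so the radius of convergence is 1/28.

R = 1/28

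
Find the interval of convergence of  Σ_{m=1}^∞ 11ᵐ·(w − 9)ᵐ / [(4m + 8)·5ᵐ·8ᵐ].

[59/11, 139/11)

By the ratio test, |a_{m+1}/a_m| = [(4m + 8)/(4(m+1) + 8)] · 11/(5·8) → 11/40.
The series converges when 11/40 · |w − 9| < 1, giving R = 40/11.
Check w = 139/11: comparison with the harmonic series Σ 1/m shows the series diverges.
Endpoint w = 59/11: convergence follows from the alternating series test (terms decrease monotonically to 0).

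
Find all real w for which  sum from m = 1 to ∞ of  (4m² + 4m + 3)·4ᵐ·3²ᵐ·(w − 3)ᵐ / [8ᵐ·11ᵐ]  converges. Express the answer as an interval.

(5/9, 49/9)

Apply the ratio test: |a_{m+1}| / |a_m| = [(4(m+1)² + 4(m+1) + 3)/(4m² + 4m + 3)] · 4·9/(8·11), which tends to 9/22 as m → ∞.
Convergence for |w − 3| · 9/22 < 1, i.e. |w − 3| < 22/9. So R = 22/9.
When w = 49/9, the terms do not tend to 0, so the series diverges.
When w = 5/9, the m-th term does not approach 0; divergence by the term test.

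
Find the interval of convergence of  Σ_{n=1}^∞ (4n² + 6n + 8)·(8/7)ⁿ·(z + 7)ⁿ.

The ratio of consecutive coefficients is [(4(n+1)² + 6(n+1) + 8)/(4n² + 6n + 8)] · 8/7 → 8/7.
Convergence for |z + 7| · 8/7 < 1, i.e. |z + 7| < 7/8. So R = 7/8.
At z = -49/8: the terms have absolute value of order n², which does not tend to 0, so the series diverges by the divergence test.
When z = -63/8, the terms do not tend to 0, so the series diverges.

(-63/8, -49/8)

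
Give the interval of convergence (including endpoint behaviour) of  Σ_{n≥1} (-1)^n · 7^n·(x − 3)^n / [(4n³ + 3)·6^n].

The ratio of consecutive coefficients is [(4n³ + 3)/(4(n+1)³ + 3)] · 7/6 → 7/6.
Convergence for |x − 3| · 7/6 < 1, i.e. |x − 3| < 6/7. So R = 6/7.
At x = 27/7: the terms are on the order of 1/n³, so the series converges absolutely by comparison with the p-series (p = 3 > 1).
At x = 15/7: absolute convergence follows by limit comparison with Σ 1/n³.

[15/7, 27/7]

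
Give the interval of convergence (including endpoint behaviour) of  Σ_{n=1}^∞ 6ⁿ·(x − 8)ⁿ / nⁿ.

Applying the root test, |a_n|^(1/n) = 6/n → 0.
Since the n-th root of |a_n| tends to 0, the series converges for all real x; R = ∞.

(−∞, ∞)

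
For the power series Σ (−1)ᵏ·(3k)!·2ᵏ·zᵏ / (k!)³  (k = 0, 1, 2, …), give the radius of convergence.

By the ratio test, |a_{k+1}/a_k| = (3k+1)·(3k+2)·(3k+3)/(k+1)³ · 2 → 54.
Hence the series converges for |z| < 1/(54) = 1/54, so the radius of convergence is 1/54.

R = 1/54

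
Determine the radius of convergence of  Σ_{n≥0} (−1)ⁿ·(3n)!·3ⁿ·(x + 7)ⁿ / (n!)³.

R = 1/81

By the ratio test, |a_{n+1}/a_n| = (3n+1)·(3n+2)·(3n+3)/(n+1)³ · 3 → 81.
Convergence for |x + 7| · 81 < 1, i.e. |x + 7| < 1/81. So R = 1/81.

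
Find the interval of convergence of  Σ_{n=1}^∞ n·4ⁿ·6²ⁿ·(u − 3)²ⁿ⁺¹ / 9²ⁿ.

Ratio test: |a_{n+1}/a_n| = [(n+1)/n] · 4·36/81 → 16/9 as n → ∞.
Writing y = (u − 3)², the series in y has radius 9/16, so |u − 3| < √(9/16) = 3/4 and R = 3/4.
Endpoint u = 15/4: the terms do not tend to 0, so the series diverges.
At u = 9/4: the n-th term does not approach 0; divergence by the term test.

(9/4, 15/4)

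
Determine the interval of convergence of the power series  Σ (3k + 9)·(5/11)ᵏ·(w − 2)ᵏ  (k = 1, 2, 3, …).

(-1/5, 21/5)

Apply the ratio test: |a_{k+1}| / |a_k| = [(3(k+1) + 9)/(3k + 9)] · 5/11, which tends to 5/11 as k → ∞.
The series converges when 5/11 · |w − 2| < 1, giving R = 11/5.
When w = 21/5, the terms have absolute value of order k, which does not tend to 0, so the series diverges by the divergence test.
At w = -1/5: the terms do not tend to 0, so the series diverges.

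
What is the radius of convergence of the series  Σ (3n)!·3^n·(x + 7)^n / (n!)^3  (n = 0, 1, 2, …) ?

The ratio of consecutive coefficients is (3n+1)·(3n+2)·(3n+3)/(n+1)³ · 3 → 81.
Hence the series converges for |x + 7| < 1/(81) = 1/81, so the radius of convergence is 1/81.

R = 1/81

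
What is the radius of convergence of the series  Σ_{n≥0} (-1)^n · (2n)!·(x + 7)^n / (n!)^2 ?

R = 1/4

The ratio of consecutive coefficients is (2n+1)·(2n+2)/(n+1)² → 4.
The series converges when 4 · |x + 7| < 1, giving R = 1/4.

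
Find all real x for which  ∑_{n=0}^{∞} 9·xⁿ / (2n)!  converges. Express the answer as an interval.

(−∞, ∞)

Apply the ratio test: |a_{n+1}| / |a_n| = 9/9 · 1/[(2n+1)·(2n+2)], which tends to 0 as n → ∞.
The ratio tends to 0 regardless of x, hence R = ∞.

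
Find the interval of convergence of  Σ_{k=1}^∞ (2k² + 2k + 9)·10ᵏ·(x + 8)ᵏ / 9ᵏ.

(-89/10, -71/10)

Apply the ratio test: |a_{k+1}| / |a_k| = [(2(k+1)² + 2(k+1) + 9)/(2k² + 2k + 9)] · 10/9, which tends to 10/9 as k → ∞.
The series converges when 10/9 · |x + 8| < 1, giving R = 9/10.
When x = -71/10, the terms have absolute value of order k², which does not tend to 0, so the series diverges by the divergence test.
When x = -89/10, the terms do not tend to 0, so the series diverges.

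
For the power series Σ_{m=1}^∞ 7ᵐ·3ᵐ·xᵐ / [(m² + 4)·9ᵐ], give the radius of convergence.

R = 3/7

By the ratio test, |a_{m+1}/a_m| = [(m² + 4)/((m+1)² + 4)] · 7·3/9 → 7/3.
Thus R = 1/(7/3) = 3/7.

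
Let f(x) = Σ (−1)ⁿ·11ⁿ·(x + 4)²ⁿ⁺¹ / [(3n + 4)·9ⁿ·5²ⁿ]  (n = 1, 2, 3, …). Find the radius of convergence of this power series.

R = 15√11/11

Ratio test: |a_{n+1}/a_n| = [(3n + 4)/(3(n+1) + 4)] · 11/(9·25) → 11/225 as n → ∞.
Successive powers of (x + 4) differ by 2, so the series converges when |x + 4|² · 11/225 < 1, i.e. |x + 4| < √(225/11). So R = 15√11/11.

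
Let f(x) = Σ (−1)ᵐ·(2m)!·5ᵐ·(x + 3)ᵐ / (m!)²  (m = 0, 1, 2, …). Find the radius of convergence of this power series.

R = 1/20

The ratio of consecutive coefficients is (2m+1)·(2m+2)/(m+1)² · 5 → 20.
Convergence for |x + 3| · 20 < 1, i.e. |x + 3| < 1/20. So R = 1/20.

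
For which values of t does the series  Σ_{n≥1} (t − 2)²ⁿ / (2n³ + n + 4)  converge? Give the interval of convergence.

Apply the ratio test: |a_{n+1}| / |a_n| = (2n³ + n + 4)/(2(n+1)³ + (n+1) + 4), which tends to 1 as n → ∞.
Since the exponent of (t − 2) increases by 2 each term, convergence requires |t − 2|² < 1, hence R = 1.
Check t = 3: absolute convergence follows by limit comparison with Σ 1/n³.
At t = 1: absolute convergence follows by limit comparison with Σ 1/n³.

[1, 3]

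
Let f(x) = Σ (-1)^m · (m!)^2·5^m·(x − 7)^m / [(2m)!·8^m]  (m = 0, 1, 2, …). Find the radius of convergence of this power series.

By the ratio test, |a_{m+1}/a_m| = (m+1)²/[(2m+1)·(2m+2)] · 5/8 → 5/32.
Thus R = 1/(5/32) = 32/5.

R = 32/5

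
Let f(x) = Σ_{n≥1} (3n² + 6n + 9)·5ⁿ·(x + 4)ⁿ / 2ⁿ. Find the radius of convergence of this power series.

Ratio test: |a_{n+1}/a_n| = [(3(n+1)² + 6(n+1) + 9)/(3n² + 6n + 9)] · 5/2 → 5/2 as n → ∞.
Hence the series converges for |x + 4| < 1/(5/2) = 2/5, so the radius of convergence is 2/5.

R = 2/5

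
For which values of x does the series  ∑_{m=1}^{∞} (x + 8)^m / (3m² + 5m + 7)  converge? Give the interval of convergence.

Ratio test: |a_{m+1}/a_m| = (3m² + 5m + 7)/(3(m+1)² + 5(m+1) + 7) → 1 as m → ∞.
Hence R = 1.
When x = -7, the terms are on the order of 1/m², so the series converges absolutely by comparison with the p-series (p = 2 > 1).
When x = -9, the series is dominated by a constant times Σ 1/m², which converges (p = 2 > 1).

[-9, -7]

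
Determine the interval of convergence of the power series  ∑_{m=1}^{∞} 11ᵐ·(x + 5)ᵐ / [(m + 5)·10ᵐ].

[-65/11, -45/11)

Apply the ratio test: |a_{m+1}| / |a_m| = [(m + 5)/((m+1) + 5)] · 11/10, which tends to 11/10 as m → ∞.
The series converges when 11/10 · |x + 5| < 1, giving R = 10/11.
At x = -45/11: the terms are asymptotic to a nonzero constant times 1/m, so the series diverges by limit comparison with Σ 1/m.
At x = -65/11: convergence follows from the alternating series test (terms decrease monotonically to 0).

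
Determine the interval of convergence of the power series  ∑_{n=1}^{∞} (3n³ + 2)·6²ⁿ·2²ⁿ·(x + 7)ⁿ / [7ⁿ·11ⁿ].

(-1085/144, -931/144)

By the ratio test, |a_{n+1}/a_n| = [(3(n+1)³ + 2)/(3n³ + 2)] · 36·4/(7·11) → 144/77.
Convergence for |x + 7| · 144/77 < 1, i.e. |x + 7| < 77/144. So R = 77/144.
Endpoint x = -931/144: the terms have absolute value of order n³, which does not tend to 0, so the series diverges by the divergence test.
Endpoint x = -1085/144: the n-th term does not approach 0; divergence by the term test.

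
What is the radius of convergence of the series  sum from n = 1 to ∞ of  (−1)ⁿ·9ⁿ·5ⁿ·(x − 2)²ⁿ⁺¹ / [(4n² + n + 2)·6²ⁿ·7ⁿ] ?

R = 2√35/5

Apply the ratio test: |a_{n+1}| / |a_n| = [(4n² + n + 2)/(4(n+1)² + (n+1) + 2)] · 9·5/(36·7), which tends to 5/28 as n → ∞.
Successive powers of (x − 2) differ by 2, so the series converges when |x − 2|² · 5/28 < 1, i.e. |x − 2| < √(28/5). So R = 2√35/5.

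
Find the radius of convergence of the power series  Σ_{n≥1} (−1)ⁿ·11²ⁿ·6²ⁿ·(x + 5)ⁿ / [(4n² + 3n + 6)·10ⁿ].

The ratio of consecutive coefficients is [(4n² + 3n + 6)/(4(n+1)² + 3(n+1) + 6)] · 121·36/10 → 2178/5.
Convergence for |x + 5| · 2178/5 < 1, i.e. |x + 5| < 5/2178. So R = 5/2178.

R = 5/2178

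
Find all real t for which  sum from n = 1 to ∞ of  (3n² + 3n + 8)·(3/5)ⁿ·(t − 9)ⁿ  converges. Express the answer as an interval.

(22/3, 32/3)

The ratio of consecutive coefficients is [(3(n+1)² + 3(n+1) + 8)/(3n² + 3n + 8)] · 3/5 → 3/5.
Hence the series converges for |t − 9| < 1/(3/5) = 5/3, so the radius of convergence is 5/3.
When t = 32/3, the terms do not tend to 0, so the series diverges.
At t = 22/3: the n-th term does not approach 0; divergence by the term test.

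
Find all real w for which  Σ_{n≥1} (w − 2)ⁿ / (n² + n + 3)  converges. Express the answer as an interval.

Ratio test: |a_{n+1}/a_n| = (n² + n + 3)/((n+1)² + (n+1) + 3) → 1 as n → ∞.
So the series converges when |w − 2| < 1 and diverges when |w − 2| > 1; R = 1.
Check w = 3: the series is dominated by a constant times Σ 1/n², which converges (p = 2 > 1).
Endpoint w = 1: the terms are on the order of 1/n², so the series converges absolutely by comparison with the p-series (p = 2 > 1).

[1, 3]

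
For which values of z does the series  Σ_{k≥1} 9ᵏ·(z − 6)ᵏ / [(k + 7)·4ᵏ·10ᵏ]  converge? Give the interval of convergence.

Apply the ratio test: |a_{k+1}| / |a_k| = [(k + 7)/((k+1) + 7)] · 9/(4·10), which tends to 9/40 as k → ∞.
Thus R = 1/(9/40) = 40/9.
Check z = 94/9: the terms behave like c/k; limit comparison with the harmonic series gives divergence.
At z = 14/9: the terms alternate in sign and decrease monotonically to 0 in absolute value (size ~ c/k), so the alternating series test gives convergence.

[14/9, 94/9)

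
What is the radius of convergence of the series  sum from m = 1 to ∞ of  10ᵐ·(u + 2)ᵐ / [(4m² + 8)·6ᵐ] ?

R = 3/5

By the ratio test, |a_{m+1}/a_m| = [(4m² + 8)/(4(m+1)² + 8)] · 10/6 → 5/3.
Convergence for |u + 2| · 5/3 < 1, i.e. |u + 2| < 3/5. So R = 3/5.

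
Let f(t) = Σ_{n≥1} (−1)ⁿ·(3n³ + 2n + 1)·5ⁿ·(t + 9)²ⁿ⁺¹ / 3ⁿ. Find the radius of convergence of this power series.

Apply the ratio test: |a_{n+1}| / |a_n| = [(3(n+1)³ + 2(n+1) + 1)/(3n³ + 2n + 1)] · 5/3, which tends to 5/3 as n → ∞.
Successive powers of (t + 9) differ by 2, so the series converges when |t + 9|² · 5/3 < 1, i.e. |t + 9| < √(3/5). So R = √15/5.

R = √15/5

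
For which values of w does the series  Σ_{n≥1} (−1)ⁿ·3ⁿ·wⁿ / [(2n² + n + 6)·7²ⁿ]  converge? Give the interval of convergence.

Apply the ratio test: |a_{n+1}| / |a_n| = [(2n² + n + 6)/(2(n+1)² + (n+1) + 6)] · 3/49, which tends to 3/49 as n → ∞.
Thus R = 1/(3/49) = 49/3.
At w = 49/3: the terms are on the order of 1/n², so the series converges absolutely by comparison with the p-series (p = 2 > 1).
When w = -49/3, absolute convergence follows by limit comparison with Σ 1/n².

[-49/3, 49/3]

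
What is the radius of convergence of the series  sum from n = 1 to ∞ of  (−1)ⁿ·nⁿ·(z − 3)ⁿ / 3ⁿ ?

Applying the root test, |a_n|^(1/n) = n/3 → ∞.
The root grows without bound, so R = 0 (convergence only at z = 3).

R = 0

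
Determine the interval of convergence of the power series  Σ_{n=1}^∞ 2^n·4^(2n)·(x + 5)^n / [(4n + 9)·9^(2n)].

The ratio of consecutive coefficients is [(4n + 9)/(4(n+1) + 9)] · 2·16/81 → 32/81.
The series converges when 32/81 · |x + 5| < 1, giving R = 81/32.
Check x = -79/32: the terms behave like c/n; limit comparison with the harmonic series gives divergence.
When x = -241/32, an alternating series whose terms decrease to 0 in absolute value, so it converges by the Leibniz criterion.

[-241/32, -79/32)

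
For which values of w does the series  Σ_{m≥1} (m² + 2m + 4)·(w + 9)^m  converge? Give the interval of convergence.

(-10, -8)

Ratio test: |a_{m+1}/a_m| = ((m+1)² + 2(m+1) + 4)/(m² + 2m + 4) → 1 as m → ∞.
So the series converges when |w + 9| < 1 and diverges when |w + 9| > 1; R = 1.
Check w = -8: the terms do not tend to 0, so the series diverges.
Endpoint w = -10: the terms do not tend to 0, so the series diverges.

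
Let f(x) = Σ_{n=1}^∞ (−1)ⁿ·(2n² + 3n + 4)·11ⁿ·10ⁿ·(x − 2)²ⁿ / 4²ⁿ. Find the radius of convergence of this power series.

Ratio test: |a_{n+1}/a_n| = [(2(n+1)² + 3(n+1) + 4)/(2n² + 3n + 4)] · 11·10/16 → 55/8 as n → ∞.
Successive powers of (x − 2) differ by 2, so the series converges when |x − 2|² · 55/8 < 1, i.e. |x − 2| < √(8/55). So R = 2√110/55.

R = 2√110/55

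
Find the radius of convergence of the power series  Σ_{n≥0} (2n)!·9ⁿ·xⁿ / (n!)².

By the ratio test, |a_{n+1}/a_n| = (2n+1)·(2n+2)/(n+1)² · 9 → 36.
Thus R = 1/(36) = 1/36.

R = 1/36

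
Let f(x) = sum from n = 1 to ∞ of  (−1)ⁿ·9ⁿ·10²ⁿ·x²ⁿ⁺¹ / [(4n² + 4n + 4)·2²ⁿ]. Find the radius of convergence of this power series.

R = 1/15

The ratio of consecutive coefficients is [(4n² + 4n + 4)/(4(n+1)² + 4(n+1) + 4)] · 9·100/4 → 225.
Since the exponent of x increases by 2 each term, convergence requires |x|² < 1/225, hence R = 1/15.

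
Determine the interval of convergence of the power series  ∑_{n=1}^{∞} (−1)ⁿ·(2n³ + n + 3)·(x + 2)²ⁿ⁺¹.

(-3, -1)

Apply the ratio test: |a_{n+1}| / |a_n| = (2(n+1)³ + (n+1) + 3)/(2n³ + n + 3), which tends to 1 as n → ∞.
Successive powers of (x + 2) differ by 2, so the series converges when |x + 2|² · 1 < 1, i.e. |x + 2| < √(1) = 1. So R = 1.
At x = -1: the terms have absolute value of order n³, which does not tend to 0, so the series diverges by the divergence test.
At x = -3: the terms do not tend to 0, so the series diverges.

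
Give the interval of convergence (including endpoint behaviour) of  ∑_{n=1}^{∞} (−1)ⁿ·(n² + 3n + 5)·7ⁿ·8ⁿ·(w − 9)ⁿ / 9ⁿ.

Apply the ratio test: |a_{n+1}| / |a_n| = [((n+1)² + 3(n+1) + 5)/(n² + 3n + 5)] · 7·8/9, which tends to 56/9 as n → ∞.
Convergence for |w − 9| · 56/9 < 1, i.e. |w − 9| < 9/56. So R = 9/56.
Endpoint w = 513/56: the n-th term does not approach 0; divergence by the term test.
Check w = 495/56: the n-th term does not approach 0; divergence by the term test.

(495/56, 513/56)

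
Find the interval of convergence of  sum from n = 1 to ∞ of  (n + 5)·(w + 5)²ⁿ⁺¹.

By the ratio test, |a_{n+1}/a_n| = ((n+1) + 5)/(n + 5) → 1.
Successive powers of (w + 5) differ by 2, so the series converges when |w + 5|² · 1 < 1, i.e. |w + 5| < √(1) = 1. So R = 1.
Endpoint w = -4: the terms have absolute value of order n, which does not tend to 0, so the series diverges by the divergence test.
Check w = -6: the n-th term does not approach 0; divergence by the term test.

(-6, -4)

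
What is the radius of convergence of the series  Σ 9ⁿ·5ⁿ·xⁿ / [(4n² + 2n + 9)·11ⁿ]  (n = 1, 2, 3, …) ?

The ratio of consecutive coefficients is [(4n² + 2n + 9)/(4(n+1)² + 2(n+1) + 9)] · 9·5/11 → 45/11.
Thus R = 1/(45/11) = 11/45.

R = 11/45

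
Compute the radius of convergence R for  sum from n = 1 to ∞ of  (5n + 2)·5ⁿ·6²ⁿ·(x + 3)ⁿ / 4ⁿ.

The ratio of consecutive coefficients is [(5(n+1) + 2)/(5n + 2)] · 5·36/4 → 45.
Hence the series converges for |x + 3| < 1/(45) = 1/45, so the radius of convergence is 1/45.

R = 1/45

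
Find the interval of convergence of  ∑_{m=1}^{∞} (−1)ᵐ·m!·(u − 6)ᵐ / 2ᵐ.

Ratio test: |a_{m+1}/a_m| = (m+1) · 1/2 → ∞ as m → ∞.
The terms grow without bound for any (u − 6) ≠ 0, so R = 0 (convergence only at u = 6).

{6}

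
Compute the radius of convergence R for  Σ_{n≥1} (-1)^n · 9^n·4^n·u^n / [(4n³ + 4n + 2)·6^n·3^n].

By the ratio test, |a_{n+1}/a_n| = [(4n³ + 4n + 2)/(4(n+1)³ + 4(n+1) + 2)] · 9·4/(6·3) → 2.
The series converges when 2 · |u| < 1, giving R = 1/2.

R = 1/2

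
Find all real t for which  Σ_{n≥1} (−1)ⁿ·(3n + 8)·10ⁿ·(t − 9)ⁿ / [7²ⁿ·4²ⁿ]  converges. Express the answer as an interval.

(-347/5, 437/5)

Ratio test: |a_{n+1}/a_n| = [(3(n+1) + 8)/(3n + 8)] · 10/(49·16) → 5/392 as n → ∞.
The series converges when 5/392 · |t − 9| < 1, giving R = 392/5.
Endpoint t = 437/5: the n-th term does not approach 0; divergence by the term test.
Check t = -347/5: the terms do not tend to 0, so the series diverges.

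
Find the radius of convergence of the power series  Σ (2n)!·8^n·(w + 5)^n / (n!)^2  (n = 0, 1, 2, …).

R = 1/32

The ratio of consecutive coefficients is (2n+1)·(2n+2)/(n+1)² · 8 → 32.
The series converges when 32 · |w + 5| < 1, giving R = 1/32.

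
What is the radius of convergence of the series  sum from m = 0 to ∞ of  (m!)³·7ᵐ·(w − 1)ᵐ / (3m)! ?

The ratio of consecutive coefficients is (m+1)³/[(3m+1)·(3m+2)·(3m+3)] · 7 → 7/27.
Convergence for |w − 1| · 7/27 < 1, i.e. |w − 1| < 27/7. So R = 27/7.

R = 27/7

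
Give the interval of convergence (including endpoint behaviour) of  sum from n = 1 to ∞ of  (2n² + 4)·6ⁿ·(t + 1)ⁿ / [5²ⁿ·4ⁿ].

(-53/3, 47/3)

The ratio of consecutive coefficients is [(2(n+1)² + 4)/(2n² + 4)] · 6/(25·4) → 3/50.
Thus R = 1/(3/50) = 50/3.
At t = 47/3: the terms have absolute value of order n², which does not tend to 0, so the series diverges by the divergence test.
When t = -53/3, the terms do not tend to 0, so the series diverges.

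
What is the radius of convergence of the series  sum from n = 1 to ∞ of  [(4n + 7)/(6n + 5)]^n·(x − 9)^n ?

Root test: |a_n|^(1/n) = (4n + 7)/(6n + 5) → 2/3.
Thus R = 1/(2/3) = 3/2.

R = 3/2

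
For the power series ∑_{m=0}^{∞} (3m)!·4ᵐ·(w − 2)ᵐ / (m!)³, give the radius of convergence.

The ratio of consecutive coefficients is (3m+1)·(3m+2)·(3m+3)/(m+1)³ · 4 → 108.
The series converges when 108 · |w − 2| < 1, giving R = 1/108.

R = 1/108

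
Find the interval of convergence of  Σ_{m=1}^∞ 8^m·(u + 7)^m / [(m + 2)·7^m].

[-63/8, -49/8)

The ratio of consecutive coefficients is [(m + 2)/((m+1) + 2)] · 8/7 → 8/7.
The series converges when 8/7 · |u + 7| < 1, giving R = 7/8.
Check u = -49/8: the terms behave like c/m; limit comparison with the harmonic series gives divergence.
When u = -63/8, the terms alternate in sign and decrease monotonically to 0 in absolute value (size ~ c/m), so the alternating series test gives convergence.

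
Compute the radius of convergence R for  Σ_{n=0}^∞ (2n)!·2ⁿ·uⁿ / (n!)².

R = 1/8

By the ratio test, |a_{n+1}/a_n| = (2n+1)·(2n+2)/(n+1)² · 2 → 8.
Convergence for |u| · 8 < 1, i.e. |u| < 1/8. So R = 1/8.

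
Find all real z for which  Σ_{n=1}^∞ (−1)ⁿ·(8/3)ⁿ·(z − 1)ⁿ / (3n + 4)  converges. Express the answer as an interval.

(5/8, 11/8]

Apply the ratio test: |a_{n+1}| / |a_n| = [(3n + 4)/(3(n+1) + 4)] · 8/3, which tends to 8/3 as n → ∞.
Hence the series converges for |z − 1| < 1/(8/3) = 3/8, so the radius of convergence is 3/8.
Endpoint z = 11/8: convergence follows from the alternating series test (terms decrease monotonically to 0).
Endpoint z = 5/8: comparison with the harmonic series Σ 1/n shows the series diverges.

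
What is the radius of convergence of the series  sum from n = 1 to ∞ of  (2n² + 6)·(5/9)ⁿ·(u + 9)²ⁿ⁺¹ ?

R = 3√5/5

Ratio test: |a_{n+1}/a_n| = [(2(n+1)² + 6)/(2n² + 6)] · 5/9 → 5/9 as n → ∞.
Successive powers of (u + 9) differ by 2, so the series converges when |u + 9|² · 5/9 < 1, i.e. |u + 9| < √(9/5). So R = 3√5/5.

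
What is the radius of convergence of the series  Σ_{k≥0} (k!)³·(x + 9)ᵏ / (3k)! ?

Ratio test: |a_{k+1}/a_k| = (k+1)³/[(3k+1)·(3k+2)·(3k+3)] → 1/27 as k → ∞.
Convergence for |x + 9| · 1/27 < 1, i.e. |x + 9| < 27. So R = 27.

R = 27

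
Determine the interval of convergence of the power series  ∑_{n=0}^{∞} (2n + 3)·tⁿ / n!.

(−∞, ∞)

Ratio test: |a_{n+1}/a_n| = (2(n+1) + 3)/(2n + 3) · 1/(n+1) → 0 as n → ∞.
The limit is 0, so the series converges for all t; R = ∞.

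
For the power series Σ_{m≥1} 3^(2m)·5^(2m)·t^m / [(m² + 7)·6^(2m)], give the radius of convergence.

Ratio test: |a_{m+1}/a_m| = [(m² + 7)/((m+1)² + 7)] · 9·25/36 → 25/4 as m → ∞.
The series converges when 25/4 · |t| < 1, giving R = 4/25.

R = 4/25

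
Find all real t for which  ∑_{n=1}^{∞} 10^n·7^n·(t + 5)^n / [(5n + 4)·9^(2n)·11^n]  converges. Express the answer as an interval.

[-1241/70, 541/70)

Ratio test: |a_{n+1}/a_n| = [(5n + 4)/(5(n+1) + 4)] · 10·7/(81·11) → 70/891 as n → ∞.
The series converges when 70/891 · |t + 5| < 1, giving R = 891/70.
Endpoint t = 541/70: the terms are asymptotic to a nonzero constant times 1/n, so the series diverges by limit comparison with Σ 1/n.
When t = -1241/70, convergence follows from the alternating series test (terms decrease monotonically to 0).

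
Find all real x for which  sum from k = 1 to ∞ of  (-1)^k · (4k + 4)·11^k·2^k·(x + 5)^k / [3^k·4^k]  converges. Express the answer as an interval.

Ratio test: |a_{k+1}/a_k| = [(4(k+1) + 4)/(4k + 4)] · 11·2/(3·4) → 11/6 as k → ∞.
Thus R = 1/(11/6) = 6/11.
Endpoint x = -49/11: the k-th term does not approach 0; divergence by the term test.
When x = -61/11, the terms do not tend to 0, so the series diverges.

(-61/11, -49/11)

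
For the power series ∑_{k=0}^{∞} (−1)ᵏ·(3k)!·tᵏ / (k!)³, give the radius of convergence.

R = 1/27

The ratio of consecutive coefficients is (3k+1)·(3k+2)·(3k+3)/(k+1)³ → 27.
Convergence for |t| · 27 < 1, i.e. |t| < 1/27. So R = 1/27.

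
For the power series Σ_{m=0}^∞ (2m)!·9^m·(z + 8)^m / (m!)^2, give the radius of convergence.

Ratio test: |a_{m+1}/a_m| = (2m+1)·(2m+2)/(m+1)² · 9 → 36 as m → ∞.
Thus R = 1/(36) = 1/36.

R = 1/36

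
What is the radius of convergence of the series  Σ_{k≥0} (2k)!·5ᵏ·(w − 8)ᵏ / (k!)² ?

R = 1/20

By the ratio test, |a_{k+1}/a_k| = (2k+1)·(2k+2)/(k+1)² · 5 → 20.
The series converges when 20 · |w − 8| < 1, giving R = 1/20.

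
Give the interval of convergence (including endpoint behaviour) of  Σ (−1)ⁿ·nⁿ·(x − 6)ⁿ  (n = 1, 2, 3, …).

Root test: |a_n|^(1/n) = n → ∞.
Since the n-th root of |a_n| is unbounded, the series converges only at x = 6; R = 0.

{6}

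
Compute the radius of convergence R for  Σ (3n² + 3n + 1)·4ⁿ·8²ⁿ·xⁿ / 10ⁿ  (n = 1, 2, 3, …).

R = 5/128

By the ratio test, |a_{n+1}/a_n| = [(3(n+1)² + 3(n+1) + 1)/(3n² + 3n + 1)] · 4·64/10 → 128/5.
The series converges when 128/5 · |x| < 1, giving R = 5/128.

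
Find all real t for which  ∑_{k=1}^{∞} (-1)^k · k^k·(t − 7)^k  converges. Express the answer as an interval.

{7}

Root test: |a_k|^(1/k) = k → ∞.
Since the k-th root of |a_k| is unbounded, the series converges only at t = 7; R = 0.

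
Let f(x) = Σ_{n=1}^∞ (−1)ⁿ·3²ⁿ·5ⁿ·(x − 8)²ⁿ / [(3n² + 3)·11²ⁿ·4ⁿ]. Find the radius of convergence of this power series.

R = 22√5/15

The ratio of consecutive coefficients is [(3n² + 3)/(3(n+1)² + 3)] · 9·5/(121·4) → 45/484.
Successive powers of (x − 8) differ by 2, so the series converges when |x − 8|² · 45/484 < 1, i.e. |x − 8| < √(484/45). So R = 22√5/15.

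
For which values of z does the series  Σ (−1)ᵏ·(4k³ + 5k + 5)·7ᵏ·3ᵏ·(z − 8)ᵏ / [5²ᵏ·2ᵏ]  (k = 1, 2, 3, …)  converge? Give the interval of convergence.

(118/21, 218/21)

Ratio test: |a_{k+1}/a_k| = [(4(k+1)³ + 5(k+1) + 5)/(4k³ + 5k + 5)] · 7·3/(25·2) → 21/50 as k → ∞.
Hence the series converges for |z − 8| < 1/(21/50) = 50/21, so the radius of convergence is 50/21.
Check z = 218/21: the k-th term does not approach 0; divergence by the term test.
Check z = 118/21: the terms do not tend to 0, so the series diverges.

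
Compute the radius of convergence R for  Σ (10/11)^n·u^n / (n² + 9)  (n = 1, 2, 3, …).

R = 11/10

The ratio of consecutive coefficients is [(n² + 9)/((n+1)² + 9)] · 10/11 → 10/11.
Hence the series converges for |u| < 1/(10/11) = 11/10, so the radius of convergence is 11/10.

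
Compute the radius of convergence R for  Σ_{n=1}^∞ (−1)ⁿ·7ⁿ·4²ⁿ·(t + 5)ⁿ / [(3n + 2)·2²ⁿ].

R = 1/28

By the ratio test, |a_{n+1}/a_n| = [(3n + 2)/(3(n+1) + 2)] · 7·16/4 → 28.
Hence the series converges for |t + 5| < 1/(28) = 1/28, so the radius of convergence is 1/28.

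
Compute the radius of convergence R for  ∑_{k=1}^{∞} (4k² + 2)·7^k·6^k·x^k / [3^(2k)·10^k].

By the ratio test, |a_{k+1}/a_k| = [(4(k+1)² + 2)/(4k² + 2)] · 7·6/(9·10) → 7/15.
Thus R = 1/(7/15) = 15/7.

R = 15/7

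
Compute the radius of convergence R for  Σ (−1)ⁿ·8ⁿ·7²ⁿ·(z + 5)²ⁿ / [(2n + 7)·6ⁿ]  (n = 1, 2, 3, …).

R = √3/14

Ratio test: |a_{n+1}/a_n| = [(2n + 7)/(2(n+1) + 7)] · 8·49/6 → 196/3 as n → ∞.
Successive powers of (z + 5) differ by 2, so the series converges when |z + 5|² · 196/3 < 1, i.e. |z + 5| < √(3/196). So R = √3/14.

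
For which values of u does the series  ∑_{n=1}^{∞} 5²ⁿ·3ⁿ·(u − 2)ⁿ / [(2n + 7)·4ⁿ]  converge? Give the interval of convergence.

By the ratio test, |a_{n+1}/a_n| = [(2n + 7)/(2(n+1) + 7)] · 25·3/4 → 75/4.
The series converges when 75/4 · |u − 2| < 1, giving R = 4/75.
Check u = 154/75: the terms are asymptotic to a nonzero constant times 1/n, so the series diverges by limit comparison with Σ 1/n.
When u = 146/75, the terms alternate in sign and decrease monotonically to 0 in absolute value (size ~ c/n), so the alternating series test gives convergence.

[146/75, 154/75)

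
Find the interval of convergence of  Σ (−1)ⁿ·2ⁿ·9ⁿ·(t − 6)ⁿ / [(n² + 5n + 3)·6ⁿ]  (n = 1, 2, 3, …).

[17/3, 19/3]

The ratio of consecutive coefficients is [(n² + 5n + 3)/((n+1)² + 5(n+1) + 3)] · 2·9/6 → 3.
Thus R = 1/(3) = 1/3.
When t = 19/3, the series is dominated by a constant times Σ 1/n², which converges (p = 2 > 1).
When t = 17/3, the series is dominated by a constant times Σ 1/n², which converges (p = 2 > 1).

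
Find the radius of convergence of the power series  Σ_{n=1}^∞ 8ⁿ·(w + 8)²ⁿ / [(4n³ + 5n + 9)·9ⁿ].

By the ratio test, |a_{n+1}/a_n| = [(4n³ + 5n + 9)/(4(n+1)³ + 5(n+1) + 9)] · 8/9 → 8/9.
Successive powers of (w + 8) differ by 2, so the series converges when |w + 8|² · 8/9 < 1, i.e. |w + 8| < √(9/8). So R = 3√2/4.

R = 3√2/4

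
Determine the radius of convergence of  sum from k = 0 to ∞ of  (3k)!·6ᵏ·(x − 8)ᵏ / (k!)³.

The ratio of consecutive coefficients is (3k+1)·(3k+2)·(3k+3)/(k+1)³ · 6 → 162.
Convergence for |x − 8| · 162 < 1, i.e. |x − 8| < 1/162. So R = 1/162.

R = 1/162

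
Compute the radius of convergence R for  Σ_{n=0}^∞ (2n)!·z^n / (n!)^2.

R = 1/4

Apply the ratio test: |a_{n+1}| / |a_n| = (2n+1)·(2n+2)/(n+1)², which tends to 4 as n → ∞.
The series converges when 4 · |z| < 1, giving R = 1/4.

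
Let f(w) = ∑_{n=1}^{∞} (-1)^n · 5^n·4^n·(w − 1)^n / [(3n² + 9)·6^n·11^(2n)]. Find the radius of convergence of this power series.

Apply the ratio test: |a_{n+1}| / |a_n| = [(3n² + 9)/(3(n+1)² + 9)] · 5·4/(6·121), which tends to 10/363 as n → ∞.
Hence the series converges for |w − 1| < 1/(10/363) = 363/10, so the radius of convergence is 363/10.

R = 363/10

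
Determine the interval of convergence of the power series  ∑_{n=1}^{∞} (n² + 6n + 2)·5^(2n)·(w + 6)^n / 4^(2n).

Ratio test: |a_{n+1}/a_n| = [((n+1)² + 6(n+1) + 2)/(n² + 6n + 2)] · 25/16 → 25/16 as n → ∞.
The series converges when 25/16 · |w + 6| < 1, giving R = 16/25.
When w = -134/25, the terms have absolute value of order n², which does not tend to 0, so the series diverges by the divergence test.
When w = -166/25, the terms do not tend to 0, so the series diverges.

(-166/25, -134/25)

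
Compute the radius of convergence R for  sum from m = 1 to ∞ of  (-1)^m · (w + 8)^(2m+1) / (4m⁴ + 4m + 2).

Ratio test: |a_{m+1}/a_m| = (4m⁴ + 4m + 2)/(4(m+1)⁴ + 4(m+1) + 2) → 1 as m → ∞.
Writing y = (w + 8)², the series in y has radius 1, so |w + 8| < √(1) = 1 and R = 1.

R = 1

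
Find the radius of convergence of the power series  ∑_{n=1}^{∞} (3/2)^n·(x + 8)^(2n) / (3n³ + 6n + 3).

R = √6/3

The ratio of consecutive coefficients is [(3n³ + 6n + 3)/(3(n+1)³ + 6(n+1) + 3)] · 3/2 → 3/2.
Since the exponent of (x + 8) increases by 2 each term, convergence requires |x + 8|² < 2/3, hence R = √6/3.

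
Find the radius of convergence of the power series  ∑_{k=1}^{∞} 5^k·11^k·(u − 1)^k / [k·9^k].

R = 9/55

By the ratio test, |a_{k+1}/a_k| = [k/(k+1)] · 5·11/9 → 55/9.
Thus R = 1/(55/9) = 9/55.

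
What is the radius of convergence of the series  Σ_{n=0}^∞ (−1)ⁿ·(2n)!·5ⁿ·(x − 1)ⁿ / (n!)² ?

R = 1/20

The ratio of consecutive coefficients is (2n+1)·(2n+2)/(n+1)² · 5 → 20.
The series converges when 20 · |x − 1| < 1, giving R = 1/20.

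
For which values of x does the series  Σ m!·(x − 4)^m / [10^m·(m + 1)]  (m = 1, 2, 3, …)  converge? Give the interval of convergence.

The ratio of consecutive coefficients is (m+1) · 1/10 · (m + 1)/((m+1) + 1) → ∞.
The ratio grows without bound, so the series diverges whenever (x − 4) ≠ 0; it converges only at x = 4. R = 0.

{4}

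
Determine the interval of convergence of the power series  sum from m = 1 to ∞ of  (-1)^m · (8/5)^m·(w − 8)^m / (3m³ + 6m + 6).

[59/8, 69/8]

Apply the ratio test: |a_{m+1}| / |a_m| = [(3m³ + 6m + 6)/(3(m+1)³ + 6(m+1) + 6)] · 8/5, which tends to 8/5 as m → ∞.
The series converges when 8/5 · |w − 8| < 1, giving R = 5/8.
At w = 69/8: absolute convergence follows by limit comparison with Σ 1/m³.
When w = 59/8, the terms are on the order of 1/m³, so the series converges absolutely by comparison with the p-series (p = 3 > 1).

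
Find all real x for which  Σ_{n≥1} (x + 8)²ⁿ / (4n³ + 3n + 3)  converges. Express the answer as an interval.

Ratio test: |a_{n+1}/a_n| = (4n³ + 3n + 3)/(4(n+1)³ + 3(n+1) + 3) → 1 as n → ∞.
Successive powers of (x + 8) differ by 2, so the series converges when |x + 8|² · 1 < 1, i.e. |x + 8| < √(1) = 1. So R = 1.
Endpoint x = -7: absolute convergence follows by limit comparison with Σ 1/n³.
Check x = -9: absolute convergence follows by limit comparison with Σ 1/n³.

[-9, -7]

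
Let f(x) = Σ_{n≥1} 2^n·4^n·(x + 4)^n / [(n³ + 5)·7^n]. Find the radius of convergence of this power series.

Ratio test: |a_{n+1}/a_n| = [(n³ + 5)/((n+1)³ + 5)] · 2·4/7 → 8/7 as n → ∞.
The series converges when 8/7 · |x + 4| < 1, giving R = 7/8.

R = 7/8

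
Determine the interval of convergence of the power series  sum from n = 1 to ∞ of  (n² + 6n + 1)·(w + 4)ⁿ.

The ratio of consecutive coefficients is ((n+1)² + 6(n+1) + 1)/(n² + 6n + 1) → 1.
So the series converges when |w + 4| < 1 and diverges when |w + 4| > 1; R = 1.
At w = -3: the n-th term does not approach 0; divergence by the term test.
When w = -5, the terms have absolute value of order n², which does not tend to 0, so the series diverges by the divergence test.

(-5, -3)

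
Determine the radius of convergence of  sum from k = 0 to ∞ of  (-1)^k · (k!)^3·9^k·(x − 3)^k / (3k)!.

R = 3

Apply the ratio test: |a_{k+1}| / |a_k| = (k+1)³/[(3k+1)·(3k+2)·(3k+3)] · 9, which tends to 1/3 as k → ∞.
Convergence for |x − 3| · 1/3 < 1, i.e. |x − 3| < 3. So R = 3.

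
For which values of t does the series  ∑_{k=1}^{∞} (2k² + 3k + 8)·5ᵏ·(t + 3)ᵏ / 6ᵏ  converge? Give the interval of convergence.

(-21/5, -9/5)

By the ratio test, |a_{k+1}/a_k| = [(2(k+1)² + 3(k+1) + 8)/(2k² + 3k + 8)] · 5/6 → 5/6.
Thus R = 1/(5/6) = 6/5.
At t = -9/5: the k-th term does not approach 0; divergence by the term test.
Endpoint t = -21/5: the terms do not tend to 0, so the series diverges.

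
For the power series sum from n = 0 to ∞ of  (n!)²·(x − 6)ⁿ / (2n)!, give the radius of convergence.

Apply the ratio test: |a_{n+1}| / |a_n| = (n+1)²/[(2n+1)·(2n+2)], which tends to 1/4 as n → ∞.
Convergence for |x − 6| · 1/4 < 1, i.e. |x − 6| < 4. So R = 4.

R = 4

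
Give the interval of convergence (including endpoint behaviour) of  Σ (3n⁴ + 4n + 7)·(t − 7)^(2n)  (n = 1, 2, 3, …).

Ratio test: |a_{n+1}/a_n| = (3(n+1)⁴ + 4(n+1) + 7)/(3n⁴ + 4n + 7) → 1 as n → ∞.
Since the exponent of (t − 7) increases by 2 each term, convergence requires |t − 7|² < 1, hence R = 1.
When t = 8, the terms do not tend to 0, so the series diverges.
Endpoint t = 6: the terms do not tend to 0, so the series diverges.

(6, 8)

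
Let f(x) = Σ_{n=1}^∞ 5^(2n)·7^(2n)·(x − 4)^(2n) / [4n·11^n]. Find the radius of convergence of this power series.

By the ratio test, |a_{n+1}/a_n| = [4n/4(n+1)] · 25·49/11 → 1225/11.
Writing y = (x − 4)², the series in y has radius 11/1225, so |x − 4| < √(11/1225) and R = √11/35.

R = √11/35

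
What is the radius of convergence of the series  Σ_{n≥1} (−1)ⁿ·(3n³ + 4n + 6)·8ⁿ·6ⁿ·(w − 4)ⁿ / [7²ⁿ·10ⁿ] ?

Apply the ratio test: |a_{n+1}| / |a_n| = [(3(n+1)³ + 4(n+1) + 6)/(3n³ + 4n + 6)] · 8·6/(49·10), which tends to 24/245 as n → ∞.
Convergence for |w − 4| · 24/245 < 1, i.e. |w − 4| < 245/24. So R = 245/24.

R = 245/24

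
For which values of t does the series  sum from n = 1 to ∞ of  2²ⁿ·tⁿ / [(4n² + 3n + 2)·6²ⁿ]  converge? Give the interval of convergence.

[-9, 9]

By the ratio test, |a_{n+1}/a_n| = [(4n² + 3n + 2)/(4(n+1)² + 3(n+1) + 2)] · 4/36 → 1/9.
The series converges when 1/9 · |t| < 1, giving R = 9.
At t = 9: absolute convergence follows by limit comparison with Σ 1/n².
Endpoint t = -9: absolute convergence follows by limit comparison with Σ 1/n².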